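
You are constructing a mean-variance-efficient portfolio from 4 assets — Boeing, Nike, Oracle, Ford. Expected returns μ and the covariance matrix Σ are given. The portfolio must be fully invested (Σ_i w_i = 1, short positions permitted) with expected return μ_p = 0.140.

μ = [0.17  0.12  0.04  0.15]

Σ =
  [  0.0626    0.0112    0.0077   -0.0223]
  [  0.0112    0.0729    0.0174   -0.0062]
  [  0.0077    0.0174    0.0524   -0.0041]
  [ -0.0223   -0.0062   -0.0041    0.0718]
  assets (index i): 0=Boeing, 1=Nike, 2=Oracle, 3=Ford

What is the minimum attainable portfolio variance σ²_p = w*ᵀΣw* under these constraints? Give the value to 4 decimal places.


0.0159

g=Σ⁻¹μ = [3.6596  1.3598  0.0358  3.3452]
h=Σ⁻¹𝟙 = [20.3426  8.9076  14.8474  21.8627]
a=μᵀg=1.288531  b=𝟙ᵀg=8.400462  c=𝟙ᵀh=65.960389  D=ac−b²=14.424204
λ₁=(c·0.140−b)/D = (65.960389·0.140−8.400462)/14.424204 = 0.057819
λ₂=(a−b·0.140)/D = (1.288531−8.400462·0.140)/14.424204 = 0.007797
w* = 0.057819·g + 0.007797·h:
  w_0 = 0.057819·3.6596 + 0.007797·20.3426 = 0.3702  (Boeing)
  w_1 = 0.057819·1.3598 + 0.007797·8.9076 = 0.1481  (Nike)
  w_2 = 0.057819·0.0358 + 0.007797·14.8474 = 0.1178  (Oracle)
  w_3 = 0.057819·3.3452 + 0.007797·21.8627 = 0.3639  (Ford)
Σw_i=1.0000  μᵀw=0.1400
σ²=wᵀΣw=λ₁·μ_p+λ₂ = 0.057819·0.140 + 0.007797 = 0.015892 ≈ 0.0159


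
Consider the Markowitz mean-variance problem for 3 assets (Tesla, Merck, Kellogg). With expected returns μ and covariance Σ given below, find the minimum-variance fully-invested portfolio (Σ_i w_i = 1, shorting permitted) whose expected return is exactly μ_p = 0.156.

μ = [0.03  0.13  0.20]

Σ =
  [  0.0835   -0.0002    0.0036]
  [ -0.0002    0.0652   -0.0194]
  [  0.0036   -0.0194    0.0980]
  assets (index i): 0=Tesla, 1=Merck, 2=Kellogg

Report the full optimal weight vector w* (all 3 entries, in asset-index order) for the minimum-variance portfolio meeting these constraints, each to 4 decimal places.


p=Σ⁻¹μ = [0.2547  2.7618  2.5782]
q=Σ⁻¹𝟙 = [11.4349  19.4280  13.6300]
a=μᵀp=0.882308  b=𝟙ᵀp=5.594691  c=𝟙ᵀq=44.492972  D=ac−b²=7.955940
λ₁=(c·0.156−b)/D = (44.492972·0.156−5.594691)/7.955940 = 0.169208
λ₂=(a−b·0.156)/D = (0.882308−5.594691·0.156)/7.955940 = 0.001199
w* = 0.169208·p + 0.001199·q:
  w_0 = 0.169208·0.2547 + 0.001199·11.4349 = 0.0568  (Tesla)
  w_1 = 0.169208·2.7618 + 0.001199·19.4280 = 0.4906  (Merck)
  w_2 = 0.169208·2.5782 + 0.001199·13.6300 = 0.4526  (Kellogg)
Σw_i=1.0000  μᵀw=0.1560
σ²=wᵀΣw=λ₁·μ_p+λ₂ = 0.169208·0.156 + 0.001199 = 0.027595 ≈ 0.0276

0.0568  0.4906  0.4526


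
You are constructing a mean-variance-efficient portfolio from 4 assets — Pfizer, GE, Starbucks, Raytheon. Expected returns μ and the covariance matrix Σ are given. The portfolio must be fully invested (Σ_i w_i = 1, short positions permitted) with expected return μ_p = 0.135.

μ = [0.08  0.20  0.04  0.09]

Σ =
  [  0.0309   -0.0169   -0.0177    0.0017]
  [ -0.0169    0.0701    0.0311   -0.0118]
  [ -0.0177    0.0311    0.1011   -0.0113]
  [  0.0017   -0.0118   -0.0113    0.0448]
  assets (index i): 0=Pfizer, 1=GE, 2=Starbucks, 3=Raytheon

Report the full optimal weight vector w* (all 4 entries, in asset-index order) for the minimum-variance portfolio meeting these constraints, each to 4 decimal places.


x=Σ⁻¹μ = [5.0008  4.4673  0.2385  3.0560]
y=Σ⁻¹𝟙 = [53.1799  25.7367  14.7268  30.7969]
a=μᵀx=1.578093  b=𝟙ᵀx=12.762515  c=𝟙ᵀy=124.440232  D=ac−b²=33.496401
λ₁=(c·0.135−b)/D = (124.440232·0.135−12.762515)/33.496401 = 0.120518
λ₂=(a−b·0.135)/D = (1.578093−12.762515·0.135)/33.496401 = -0.004324
w* = 0.120518·x + -0.004324·y:
  w_0 = 0.120518·5.0008 + -0.004324·53.1799 = 0.3727  (Pfizer)
  w_1 = 0.120518·4.4673 + -0.004324·25.7367 = 0.4271  (GE)
  w_2 = 0.120518·0.2385 + -0.004324·14.7268 = -0.0349  (Starbucks)
  w_3 = 0.120518·3.0560 + -0.004324·30.7969 = 0.2351  (Raytheon)
Σw_i=1.0000  μᵀw=0.1350
σ²=wᵀΣw=λ₁·μ_p+λ₂ = 0.120518·0.135 + -0.004324 = 0.011946 ≈ 0.0119

0.3727  0.4271  -0.0349  0.2351


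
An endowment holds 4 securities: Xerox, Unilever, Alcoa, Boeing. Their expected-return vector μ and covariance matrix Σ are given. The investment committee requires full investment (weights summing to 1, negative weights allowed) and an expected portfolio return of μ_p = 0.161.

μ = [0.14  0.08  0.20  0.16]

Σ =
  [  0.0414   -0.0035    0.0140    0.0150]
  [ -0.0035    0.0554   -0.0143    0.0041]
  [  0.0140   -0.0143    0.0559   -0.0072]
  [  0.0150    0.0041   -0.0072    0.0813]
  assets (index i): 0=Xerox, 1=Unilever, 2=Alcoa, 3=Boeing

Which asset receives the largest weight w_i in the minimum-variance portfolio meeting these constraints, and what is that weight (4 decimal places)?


Alcoa (0.4695)

u=Σ⁻¹μ = [1.5134  2.4485  4.0732  1.9260]
v=Σ⁻¹𝟙 = [15.2079  23.8018  21.4825  10.1964]
a=μᵀu=1.530568  b=𝟙ᵀu=9.961169  c=𝟙ᵀv=70.688585  D=ac−b²=8.968835
λ₁=(c·0.161−b)/D = (70.688585·0.161−9.961169)/8.968835 = 0.158292
λ₂=(a−b·0.161)/D = (1.530568−9.961169·0.161)/8.968835 = -0.008159
w* = 0.158292·u + -0.008159·v:
  w_0 = 0.158292·1.5134 + -0.008159·15.2079 = 0.1155  (Xerox)
  w_1 = 0.158292·2.4485 + -0.008159·23.8018 = 0.1934  (Unilever)
  w_2 = 0.158292·4.0732 + -0.008159·21.4825 = 0.4695  (Alcoa)
  w_3 = 0.158292·1.9260 + -0.008159·10.1964 = 0.2217  (Boeing)
Σw_i=1.0000  μᵀw=0.1610
σ²=wᵀΣw=λ₁·μ_p+λ₂ = 0.158292·0.161 + -0.008159 = 0.017326 ≈ 0.0173


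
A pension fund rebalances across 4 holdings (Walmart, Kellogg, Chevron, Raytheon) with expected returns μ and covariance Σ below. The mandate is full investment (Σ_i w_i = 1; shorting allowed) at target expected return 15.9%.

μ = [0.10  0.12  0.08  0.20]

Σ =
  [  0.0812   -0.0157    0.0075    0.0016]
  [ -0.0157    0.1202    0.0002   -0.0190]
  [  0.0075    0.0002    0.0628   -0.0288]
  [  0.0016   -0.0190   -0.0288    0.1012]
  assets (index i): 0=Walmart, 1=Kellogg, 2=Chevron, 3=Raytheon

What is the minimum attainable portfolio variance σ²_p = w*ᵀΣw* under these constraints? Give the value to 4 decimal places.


0.0311

x=Σ⁻¹μ = [1.2588  1.6277  2.4793  2.9675]
y=Σ⁻¹𝟙 = [12.3093  12.8338  22.9560  18.6292]
a=μᵀx=1.113054  b=𝟙ᵀx=8.333309  c=𝟙ᵀy=66.728285  D=ac−b²=4.828153
λ₁=(c·0.159−b)/D = (66.728285·0.159−8.333309)/4.828153 = 0.471503
λ₂=(a−b·0.159)/D = (1.113054−8.333309·0.159)/4.828153 = -0.043897
w* = 0.471503·x + -0.043897·y:
  w_0 = 0.471503·1.2588 + -0.043897·12.3093 = 0.0532  (Walmart)
  w_1 = 0.471503·1.6277 + -0.043897·12.8338 = 0.2041  (Kellogg)
  w_2 = 0.471503·2.4793 + -0.043897·22.9560 = 0.1613  (Chevron)
  w_3 = 0.471503·2.9675 + -0.043897·18.6292 = 0.5814  (Raytheon)
Σw_i=1.0000  μᵀw=0.1590
σ²=wᵀΣw=λ₁·μ_p+λ₂ = 0.471503·0.159 + -0.043897 = 0.031072 ≈ 0.0311


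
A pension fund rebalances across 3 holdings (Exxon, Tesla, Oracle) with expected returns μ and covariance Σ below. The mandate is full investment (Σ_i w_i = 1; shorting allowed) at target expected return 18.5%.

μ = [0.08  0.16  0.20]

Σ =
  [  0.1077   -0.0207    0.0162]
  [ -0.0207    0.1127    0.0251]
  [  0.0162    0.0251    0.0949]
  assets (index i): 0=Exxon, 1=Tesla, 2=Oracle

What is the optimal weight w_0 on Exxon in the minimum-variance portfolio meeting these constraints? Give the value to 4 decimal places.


x=Σ⁻¹μ = [0.7177  1.1789  1.6732]
y=Σ⁻¹𝟙 = [10.1218  9.3192  6.3447]
a=μᵀx=0.580671  b=𝟙ᵀx=3.569759  c=𝟙ᵀy=25.785731  D=ac−b²=2.229842
λ₁=(c·0.185−b)/D = (25.785731·0.185−3.569759)/2.229842 = 0.538424
λ₂=(a−b·0.185)/D = (0.580671−3.569759·0.185)/2.229842 = -0.035758
w* = 0.538424·x + -0.035758·y:
  w_0 = 0.538424·0.7177 + -0.035758·10.1218 = 0.0245  (Exxon)
  w_1 = 0.538424·1.1789 + -0.035758·9.3192 = 0.3015  (Tesla)
  w_2 = 0.538424·1.6732 + -0.035758·6.3447 = 0.6740  (Oracle)
Σw_i=1.0000  μᵀw=0.1850
σ²=wᵀΣw=λ₁·μ_p+λ₂ = 0.538424·0.185 + -0.035758 = 0.063851 ≈ 0.0639

0.0245


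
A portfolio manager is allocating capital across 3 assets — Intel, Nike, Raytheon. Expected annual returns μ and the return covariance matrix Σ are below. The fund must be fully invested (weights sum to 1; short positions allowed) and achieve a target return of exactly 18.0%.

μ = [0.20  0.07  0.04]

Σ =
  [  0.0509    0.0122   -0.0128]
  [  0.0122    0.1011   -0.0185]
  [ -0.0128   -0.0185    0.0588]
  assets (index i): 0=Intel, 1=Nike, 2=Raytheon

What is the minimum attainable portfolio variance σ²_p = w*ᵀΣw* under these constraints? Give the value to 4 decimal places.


u=Σ⁻¹μ = [4.2525  0.5020  1.7639]
v=Σ⁻¹𝟙 = [23.3044  11.7986  25.7920]
a=μᵀu=0.956204  b=𝟙ᵀu=6.518466  c=𝟙ᵀv=60.895036  D=ac−b²=15.737678
λ₁=(c·0.180−b)/D = (60.895036·0.180−6.518466)/15.737678 = 0.282293
λ₂=(a−b·0.180)/D = (0.956204−6.518466·0.180)/15.737678 = -0.013796
w* = 0.282293·u + -0.013796·v:
  w_0 = 0.282293·4.2525 + -0.013796·23.3044 = 0.8789  (Intel)
  w_1 = 0.282293·0.5020 + -0.013796·11.7986 = -0.0211  (Nike)
  w_2 = 0.282293·1.7639 + -0.013796·25.7920 = 0.1421  (Raytheon)
Σw_i=1.0000  μᵀw=0.1800
σ²=wᵀΣw=λ₁·μ_p+λ₂ = 0.282293·0.180 + -0.013796 = 0.037017 ≈ 0.0370

0.0370


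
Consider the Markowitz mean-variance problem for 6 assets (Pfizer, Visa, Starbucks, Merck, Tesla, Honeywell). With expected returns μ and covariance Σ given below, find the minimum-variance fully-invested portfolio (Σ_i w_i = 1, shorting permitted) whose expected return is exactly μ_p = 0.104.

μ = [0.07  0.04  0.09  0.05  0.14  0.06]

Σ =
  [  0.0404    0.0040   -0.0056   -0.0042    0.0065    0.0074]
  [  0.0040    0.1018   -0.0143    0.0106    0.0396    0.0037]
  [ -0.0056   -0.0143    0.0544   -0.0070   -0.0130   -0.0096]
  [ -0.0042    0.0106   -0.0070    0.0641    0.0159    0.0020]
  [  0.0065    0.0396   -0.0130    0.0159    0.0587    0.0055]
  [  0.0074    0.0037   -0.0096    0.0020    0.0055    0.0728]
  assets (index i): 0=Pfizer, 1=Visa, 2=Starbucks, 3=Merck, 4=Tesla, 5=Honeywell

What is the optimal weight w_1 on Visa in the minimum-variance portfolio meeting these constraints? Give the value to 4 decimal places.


g=Σ⁻¹μ = [1.5782  -0.5258  2.5831  0.5017  2.9265  0.7962]
h=Σ⁻¹𝟙 = [25.7601  6.6901  29.8031  16.3954  10.5683  13.4590]
a=μᵀg=0.804496  b=𝟙ᵀg=7.859961  c=𝟙ᵀh=102.675924  D=ac−b²=20.823359
λ₁=(c·0.104−b)/D = (102.675924·0.104−7.859961)/20.823359 = 0.135345
λ₂=(a−b·0.104)/D = (0.804496−7.859961·0.104)/20.823359 = -0.000621
w* = 0.135345·g + -0.000621·h:
  w_0 = 0.135345·1.5782 + -0.000621·25.7601 = 0.1976  (Pfizer)
  w_1 = 0.135345·-0.5258 + -0.000621·6.6901 = -0.0753  (Visa)
  w_2 = 0.135345·2.5831 + -0.000621·29.8031 = 0.3311  (Starbucks)
  w_3 = 0.135345·0.5017 + -0.000621·16.3954 = 0.0577  (Merck)
  w_4 = 0.135345·2.9265 + -0.000621·10.5683 = 0.3895  (Tesla)
  w_5 = 0.135345·0.7962 + -0.000621·13.4590 = 0.0994  (Honeywell)
Σw_i=1.0000  μᵀw=0.1040
σ²=wᵀΣw=λ₁·μ_p+λ₂ = 0.135345·0.104 + -0.000621 = 0.013454 ≈ 0.0135

-0.0753


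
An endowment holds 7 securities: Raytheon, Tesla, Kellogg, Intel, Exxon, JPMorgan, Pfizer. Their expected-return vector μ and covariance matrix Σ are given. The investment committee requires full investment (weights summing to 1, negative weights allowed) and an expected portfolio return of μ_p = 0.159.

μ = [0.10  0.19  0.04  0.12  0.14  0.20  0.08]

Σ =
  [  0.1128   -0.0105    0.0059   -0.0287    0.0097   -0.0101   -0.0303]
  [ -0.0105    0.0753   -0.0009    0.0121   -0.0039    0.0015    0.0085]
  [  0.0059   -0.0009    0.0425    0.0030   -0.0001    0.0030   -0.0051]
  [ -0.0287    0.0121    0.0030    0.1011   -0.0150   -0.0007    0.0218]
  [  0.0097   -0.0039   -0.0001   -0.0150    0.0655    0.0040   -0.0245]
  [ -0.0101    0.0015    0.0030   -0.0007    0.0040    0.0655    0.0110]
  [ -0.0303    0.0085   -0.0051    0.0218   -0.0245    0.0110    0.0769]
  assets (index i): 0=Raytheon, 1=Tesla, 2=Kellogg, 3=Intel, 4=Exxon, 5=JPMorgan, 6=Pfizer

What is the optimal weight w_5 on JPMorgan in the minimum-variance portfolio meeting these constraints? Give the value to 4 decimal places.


x=Σ⁻¹μ = [1.9146  2.4613  0.6218  1.5003  2.7765  2.8387  1.6171]
y=Σ⁻¹𝟙 = [16.7186  12.5466  22.6311  11.2336  23.8617  11.4070  22.4914]
a=μᵀx=1.949838  b=𝟙ᵀx=13.730334  c=𝟙ᵀy=120.889992  D=ac−b²=47.193778
λ₁=(c·0.159−b)/D = (120.889992·0.159−13.730334)/47.193778 = 0.116354
λ₂=(a−b·0.159)/D = (1.949838−13.730334·0.159)/47.193778 = -0.004943
w* = 0.116354·x + -0.004943·y:
  w_0 = 0.116354·1.9146 + -0.004943·16.7186 = 0.1401  (Raytheon)
  w_1 = 0.116354·2.4613 + -0.004943·12.5466 = 0.2244  (Tesla)
  w_2 = 0.116354·0.6218 + -0.004943·22.6311 = -0.0395  (Kellogg)
  w_3 = 0.116354·1.5003 + -0.004943·11.2336 = 0.1190  (Intel)
  w_4 = 0.116354·2.7765 + -0.004943·23.8617 = 0.2051  (Exxon)
  w_5 = 0.116354·2.8387 + -0.004943·11.4070 = 0.2739  (JPMorgan)
  w_6 = 0.116354·1.6171 + -0.004943·22.4914 = 0.0770  (Pfizer)
Σw_i=1.0000  μᵀw=0.1590
σ²=wᵀΣw=λ₁·μ_p+λ₂ = 0.116354·0.159 + -0.004943 = 0.013557 ≈ 0.0136

0.2739


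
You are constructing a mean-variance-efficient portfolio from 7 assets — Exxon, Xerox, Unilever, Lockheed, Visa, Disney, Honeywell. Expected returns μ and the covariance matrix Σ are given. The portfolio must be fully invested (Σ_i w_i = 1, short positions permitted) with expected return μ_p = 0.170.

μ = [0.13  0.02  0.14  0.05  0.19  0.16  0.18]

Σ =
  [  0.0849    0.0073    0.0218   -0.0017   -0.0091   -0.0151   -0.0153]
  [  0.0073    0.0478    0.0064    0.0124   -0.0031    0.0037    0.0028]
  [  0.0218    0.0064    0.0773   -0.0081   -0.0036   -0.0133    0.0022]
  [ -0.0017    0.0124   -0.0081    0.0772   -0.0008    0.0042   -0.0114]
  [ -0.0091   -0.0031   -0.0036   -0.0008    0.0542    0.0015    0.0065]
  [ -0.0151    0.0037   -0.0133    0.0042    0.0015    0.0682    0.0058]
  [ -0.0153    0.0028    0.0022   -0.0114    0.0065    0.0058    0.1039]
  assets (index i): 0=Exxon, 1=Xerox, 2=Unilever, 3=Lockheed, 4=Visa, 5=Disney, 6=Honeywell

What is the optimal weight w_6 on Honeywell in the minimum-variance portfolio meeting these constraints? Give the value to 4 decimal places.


g=Σ⁻¹μ = [2.3525  -0.5909  1.9504  1.1384  3.7173  2.9761  1.7797]
h=Σ⁻¹𝟙 = [14.9084  12.8635  12.7755  13.3481  21.0039  17.5911  10.3714]
a=μᵀg=2.126787  b=𝟙ᵀg=13.323527  c=𝟙ᵀh=102.862008  D=ac−b²=41.249254
λ₁=(c·0.170−b)/D = (102.862008·0.170−13.323527)/41.249254 = 0.100923
λ₂=(a−b·0.170)/D = (2.126787−13.323527·0.170)/41.249254 = -0.003351
w* = 0.100923·g + -0.003351·h:
  w_0 = 0.100923·2.3525 + -0.003351·14.9084 = 0.1875  (Exxon)
  w_1 = 0.100923·-0.5909 + -0.003351·12.8635 = -0.1027  (Xerox)
  w_2 = 0.100923·1.9504 + -0.003351·12.7755 = 0.1540  (Unilever)
  w_3 = 0.100923·1.1384 + -0.003351·13.3481 = 0.0702  (Lockheed)
  w_4 = 0.100923·3.7173 + -0.003351·21.0039 = 0.3048  (Visa)
  w_5 = 0.100923·2.9761 + -0.003351·17.5911 = 0.2414  (Disney)
  w_6 = 0.100923·1.7797 + -0.003351·10.3714 = 0.1449  (Honeywell)
Σw_i=1.0000  μᵀw=0.1700
σ²=wᵀΣw=λ₁·μ_p+λ₂ = 0.100923·0.170 + -0.003351 = 0.013806 ≈ 0.0138

0.1449


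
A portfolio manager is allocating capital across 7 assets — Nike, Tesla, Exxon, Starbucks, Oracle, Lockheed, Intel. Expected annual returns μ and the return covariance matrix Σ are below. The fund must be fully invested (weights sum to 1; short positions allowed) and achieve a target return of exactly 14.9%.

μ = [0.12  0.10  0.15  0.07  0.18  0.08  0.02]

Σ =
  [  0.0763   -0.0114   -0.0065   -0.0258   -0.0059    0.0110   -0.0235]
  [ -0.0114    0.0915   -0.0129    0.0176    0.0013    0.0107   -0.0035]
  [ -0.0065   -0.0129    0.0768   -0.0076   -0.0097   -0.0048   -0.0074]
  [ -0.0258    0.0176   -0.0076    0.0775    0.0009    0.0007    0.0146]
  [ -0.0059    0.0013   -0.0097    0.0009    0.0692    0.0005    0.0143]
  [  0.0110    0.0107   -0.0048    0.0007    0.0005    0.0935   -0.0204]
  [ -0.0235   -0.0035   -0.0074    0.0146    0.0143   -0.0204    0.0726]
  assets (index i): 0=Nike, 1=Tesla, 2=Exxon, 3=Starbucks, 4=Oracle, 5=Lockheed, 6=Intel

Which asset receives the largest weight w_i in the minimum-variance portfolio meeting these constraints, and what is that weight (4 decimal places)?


g=Σ⁻¹μ = [3.0521  1.5092  3.1448  1.6738  3.0613  0.6529  0.9006]
h=Σ⁻¹𝟙 = [29.8629  14.0813  24.5214  17.3493  15.0087  11.7404  23.4725]
a=μᵀg=1.727321  b=𝟙ᵀg=13.994589  c=𝟙ᵀh=136.036485  D=ac−b²=39.130223
λ₁=(c·0.149−b)/D = (136.036485·0.149−13.994589)/39.130223 = 0.160358
λ₂=(a−b·0.149)/D = (1.727321−13.994589·0.149)/39.130223 = -0.009146
w* = 0.160358·g + -0.009146·h:
  w_0 = 0.160358·3.0521 + -0.009146·29.8629 = 0.2163  (Nike)
  w_1 = 0.160358·1.5092 + -0.009146·14.0813 = 0.1132  (Tesla)
  w_2 = 0.160358·3.1448 + -0.009146·24.5214 = 0.2800  (Exxon)
  w_3 = 0.160358·1.6738 + -0.009146·17.3493 = 0.1097  (Starbucks)
  w_4 = 0.160358·3.0613 + -0.009146·15.0087 = 0.3536  (Oracle)
  w_5 = 0.160358·0.6529 + -0.009146·11.7404 = -0.0027  (Lockheed)
  w_6 = 0.160358·0.9006 + -0.009146·23.4725 = -0.0703  (Intel)
Σw_i=1.0000  μᵀw=0.1490
σ²=wᵀΣw=λ₁·μ_p+λ₂ = 0.160358·0.149 + -0.009146 = 0.014748 ≈ 0.0147

Oracle (0.3536)


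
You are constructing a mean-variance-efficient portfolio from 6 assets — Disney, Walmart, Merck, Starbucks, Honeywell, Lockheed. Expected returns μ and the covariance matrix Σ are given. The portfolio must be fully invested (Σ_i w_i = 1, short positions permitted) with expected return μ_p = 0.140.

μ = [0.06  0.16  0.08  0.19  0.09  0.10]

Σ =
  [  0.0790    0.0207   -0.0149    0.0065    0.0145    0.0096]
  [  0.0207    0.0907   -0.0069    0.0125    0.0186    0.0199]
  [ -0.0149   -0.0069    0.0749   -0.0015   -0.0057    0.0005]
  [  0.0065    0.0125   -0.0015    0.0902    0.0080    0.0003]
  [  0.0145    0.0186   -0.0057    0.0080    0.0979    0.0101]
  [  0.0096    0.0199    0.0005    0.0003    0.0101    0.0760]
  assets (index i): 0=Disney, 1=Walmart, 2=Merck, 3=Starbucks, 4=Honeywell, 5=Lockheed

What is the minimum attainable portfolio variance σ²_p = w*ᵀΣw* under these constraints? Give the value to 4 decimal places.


0.0244

p=Σ⁻¹μ = [0.3360  1.2407  1.3167  1.8879  0.4664  0.8704]
q=Σ⁻¹𝟙 = [11.3537  4.9774  16.7110  9.2186  6.8407  9.3650]
a=μᵀp=0.811735  b=𝟙ᵀp=6.118181  c=𝟙ᵀq=58.466441  D=ac−b²=10.027094
λ₁=(c·0.140−b)/D = (58.466441·0.140−6.118181)/10.027094 = 0.206153
λ₂=(a−b·0.140)/D = (0.811735−6.118181·0.140)/10.027094 = -0.004469
w* = 0.206153·p + -0.004469·q:
  w_0 = 0.206153·0.3360 + -0.004469·11.3537 = 0.0185  (Disney)
  w_1 = 0.206153·1.2407 + -0.004469·4.9774 = 0.2335  (Walmart)
  w_2 = 0.206153·1.3167 + -0.004469·16.7110 = 0.1968  (Merck)
  w_3 = 0.206153·1.8879 + -0.004469·9.2186 = 0.3480  (Starbucks)
  w_4 = 0.206153·0.4664 + -0.004469·6.8407 = 0.0656  (Honeywell)
  w_5 = 0.206153·0.8704 + -0.004469·9.3650 = 0.1376  (Lockheed)
Σw_i=1.0000  μᵀw=0.1400
σ²=wᵀΣw=λ₁·μ_p+λ₂ = 0.206153·0.140 + -0.004469 = 0.024393 ≈ 0.0244


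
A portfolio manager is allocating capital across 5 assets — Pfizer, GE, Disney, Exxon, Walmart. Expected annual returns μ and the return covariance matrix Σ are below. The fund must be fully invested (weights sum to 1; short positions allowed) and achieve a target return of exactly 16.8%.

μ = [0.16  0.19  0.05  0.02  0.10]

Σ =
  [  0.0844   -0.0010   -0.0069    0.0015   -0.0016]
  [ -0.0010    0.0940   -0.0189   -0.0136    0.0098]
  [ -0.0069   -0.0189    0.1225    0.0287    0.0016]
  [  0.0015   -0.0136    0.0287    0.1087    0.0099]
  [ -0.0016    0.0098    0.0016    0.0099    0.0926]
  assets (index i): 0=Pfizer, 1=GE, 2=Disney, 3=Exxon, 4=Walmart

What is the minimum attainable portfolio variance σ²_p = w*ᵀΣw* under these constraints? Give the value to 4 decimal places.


0.0360

u=Σ⁻¹μ = [2.0011  2.1344  0.8081  0.1317  0.8606]
v=Σ⁻¹𝟙 = [12.7672  12.7508  8.9901  7.4511  8.7184]
a=μᵀu=0.854796  b=𝟙ᵀu=5.935774  c=𝟙ᵀv=50.677589  D=ac−b²=8.085572
λ₁=(c·0.168−b)/D = (50.677589·0.168−5.935774)/8.085572 = 0.318847
λ₂=(a−b·0.168)/D = (0.854796−5.935774·0.168)/8.085572 = -0.017613
w* = 0.318847·u + -0.017613·v:
  w_0 = 0.318847·2.0011 + -0.017613·12.7672 = 0.4132  (Pfizer)
  w_1 = 0.318847·2.1344 + -0.017613·12.7508 = 0.4560  (GE)
  w_2 = 0.318847·0.8081 + -0.017613·8.9901 = 0.0993  (Disney)
  w_3 = 0.318847·0.1317 + -0.017613·7.4511 = -0.0893  (Exxon)
  w_4 = 0.318847·0.8606 + -0.017613·8.7184 = 0.1208  (Walmart)
Σw_i=1.0000  μᵀw=0.1680
σ²=wᵀΣw=λ₁·μ_p+λ₂ = 0.318847·0.168 + -0.017613 = 0.035953 ≈ 0.0360


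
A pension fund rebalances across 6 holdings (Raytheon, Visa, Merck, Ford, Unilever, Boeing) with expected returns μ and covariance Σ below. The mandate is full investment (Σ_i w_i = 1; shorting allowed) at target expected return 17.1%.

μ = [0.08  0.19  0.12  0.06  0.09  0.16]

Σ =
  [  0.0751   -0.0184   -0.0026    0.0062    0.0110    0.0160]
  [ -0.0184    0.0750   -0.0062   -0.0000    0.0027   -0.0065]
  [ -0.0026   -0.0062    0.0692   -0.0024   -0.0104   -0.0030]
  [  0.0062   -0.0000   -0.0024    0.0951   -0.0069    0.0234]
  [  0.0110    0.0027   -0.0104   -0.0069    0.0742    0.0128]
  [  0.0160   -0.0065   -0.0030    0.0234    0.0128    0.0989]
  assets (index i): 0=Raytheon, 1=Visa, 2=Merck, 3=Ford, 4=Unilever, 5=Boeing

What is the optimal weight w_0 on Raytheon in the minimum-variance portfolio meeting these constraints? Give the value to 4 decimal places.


0.0938

p=Σ⁻¹μ = [1.4400  3.1677  2.2936  0.3061  0.9817  1.4631]
q=Σ⁻¹𝟙 = [14.5921  18.5058  19.2274  9.6469  13.2752  5.5494]
a=μᵀp=1.333110  b=𝟙ᵀp=9.652243  c=𝟙ᵀq=80.796787  D=ac−b²=14.545240
λ₁=(c·0.171−b)/D = (80.796787·0.171−9.652243)/14.545240 = 0.286280
λ₂=(a−b·0.171)/D = (1.333110−9.652243·0.171)/14.545240 = -0.021823
w* = 0.286280·p + -0.021823·q:
  w_0 = 0.286280·1.4400 + -0.021823·14.5921 = 0.0938  (Raytheon)
  w_1 = 0.286280·3.1677 + -0.021823·18.5058 = 0.5030  (Visa)
  w_2 = 0.286280·2.2936 + -0.021823·19.2274 = 0.2370  (Merck)
  w_3 = 0.286280·0.3061 + -0.021823·9.6469 = -0.1229  (Ford)
  w_4 = 0.286280·0.9817 + -0.021823·13.2752 = -0.0087  (Unilever)
  w_5 = 0.286280·1.4631 + -0.021823·5.5494 = 0.2978  (Boeing)
Σw_i=1.0000  μᵀw=0.1710
σ²=wᵀΣw=λ₁·μ_p+λ₂ = 0.286280·0.171 + -0.021823 = 0.027131 ≈ 0.0271


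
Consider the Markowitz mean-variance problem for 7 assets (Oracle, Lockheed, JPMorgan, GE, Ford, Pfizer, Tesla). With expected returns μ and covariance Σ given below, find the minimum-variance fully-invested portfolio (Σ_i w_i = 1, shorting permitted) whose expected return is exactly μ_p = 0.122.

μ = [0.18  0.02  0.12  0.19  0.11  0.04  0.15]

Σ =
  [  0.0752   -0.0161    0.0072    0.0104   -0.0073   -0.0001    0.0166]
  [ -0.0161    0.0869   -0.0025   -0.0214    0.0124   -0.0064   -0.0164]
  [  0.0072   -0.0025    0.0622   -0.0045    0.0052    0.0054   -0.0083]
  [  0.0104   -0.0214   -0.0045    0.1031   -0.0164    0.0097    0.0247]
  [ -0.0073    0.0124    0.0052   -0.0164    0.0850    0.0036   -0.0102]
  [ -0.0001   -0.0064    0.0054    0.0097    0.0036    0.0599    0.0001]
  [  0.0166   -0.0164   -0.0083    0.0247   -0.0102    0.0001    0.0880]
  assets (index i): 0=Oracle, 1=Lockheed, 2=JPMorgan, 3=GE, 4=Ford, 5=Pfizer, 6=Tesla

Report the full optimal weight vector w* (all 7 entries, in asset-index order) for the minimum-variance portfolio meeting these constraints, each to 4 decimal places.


x=Σ⁻¹μ = [2.0620  1.1627  1.8963  1.8790  1.7047  0.2155  1.3811]
y=Σ⁻¹𝟙 = [12.8265  18.6103  15.4424  10.5193  12.0828  14.8620  12.2999]
a=μᵀx=1.382286  b=𝟙ᵀx=10.301309  c=𝟙ᵀy=96.643218  D=ac−b²=27.471585
λ₁=(c·0.122−b)/D = (96.643218·0.122−10.301309)/27.471585 = 0.054207
λ₂=(a−b·0.122)/D = (1.382286−10.301309·0.122)/27.471585 = 0.004569
w* = 0.054207·x + 0.004569·y:
  w_0 = 0.054207·2.0620 + 0.004569·12.8265 = 0.1704  (Oracle)
  w_1 = 0.054207·1.1627 + 0.004569·18.6103 = 0.1481  (Lockheed)
  w_2 = 0.054207·1.8963 + 0.004569·15.4424 = 0.1734  (JPMorgan)
  w_3 = 0.054207·1.8790 + 0.004569·10.5193 = 0.1499  (GE)
  w_4 = 0.054207·1.7047 + 0.004569·12.0828 = 0.1476  (Ford)
  w_5 = 0.054207·0.2155 + 0.004569·14.8620 = 0.0796  (Pfizer)
  w_6 = 0.054207·1.3811 + 0.004569·12.2999 = 0.1311  (Tesla)
Σw_i=1.0000  μᵀw=0.1220
σ²=wᵀΣw=λ₁·μ_p+λ₂ = 0.054207·0.122 + 0.004569 = 0.011183 ≈ 0.0112

0.1704  0.1481  0.1734  0.1499  0.1476  0.0796  0.1311


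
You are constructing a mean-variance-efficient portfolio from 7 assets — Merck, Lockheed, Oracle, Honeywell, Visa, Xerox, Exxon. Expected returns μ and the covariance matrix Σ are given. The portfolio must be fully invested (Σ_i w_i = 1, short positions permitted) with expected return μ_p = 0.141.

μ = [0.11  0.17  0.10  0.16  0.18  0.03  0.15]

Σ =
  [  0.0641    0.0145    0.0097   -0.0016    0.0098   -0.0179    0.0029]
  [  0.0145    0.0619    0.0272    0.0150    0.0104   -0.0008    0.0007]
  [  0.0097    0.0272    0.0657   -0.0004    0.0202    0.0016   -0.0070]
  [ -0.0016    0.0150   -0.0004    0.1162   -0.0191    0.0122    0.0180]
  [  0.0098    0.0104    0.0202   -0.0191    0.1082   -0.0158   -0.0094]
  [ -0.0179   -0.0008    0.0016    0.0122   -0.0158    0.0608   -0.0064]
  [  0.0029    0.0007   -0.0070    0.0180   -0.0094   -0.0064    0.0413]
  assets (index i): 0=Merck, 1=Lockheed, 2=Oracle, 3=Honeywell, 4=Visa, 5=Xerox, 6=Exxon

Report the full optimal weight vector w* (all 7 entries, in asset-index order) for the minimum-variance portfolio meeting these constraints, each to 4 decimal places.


0.0934  0.1705  0.0193  0.0678  0.1838  0.1159  0.3493

x=Σ⁻¹μ = [1.2601  1.7500  0.3765  0.7081  2.0285  1.6827  3.9914]
y=Σ⁻¹𝟙 = [17.4182  5.2886  9.1908  2.6820  12.5426  27.3221  30.3779]
a=μᵀx=1.601373  b=𝟙ᵀx=11.797290  c=𝟙ᵀy=104.822243  D=ac−b²=28.683506
λ₁=(c·0.141−b)/D = (104.822243·0.141−11.797290)/28.683506 = 0.103985
λ₂=(a−b·0.141)/D = (1.601373−11.797290·0.141)/28.683506 = -0.002163
w* = 0.103985·x + -0.002163·y:
  w_0 = 0.103985·1.2601 + -0.002163·17.4182 = 0.0934  (Merck)
  w_1 = 0.103985·1.7500 + -0.002163·5.2886 = 0.1705  (Lockheed)
  w_2 = 0.103985·0.3765 + -0.002163·9.1908 = 0.0193  (Oracle)
  w_3 = 0.103985·0.7081 + -0.002163·2.6820 = 0.0678  (Honeywell)
  w_4 = 0.103985·2.0285 + -0.002163·12.5426 = 0.1838  (Visa)
  w_5 = 0.103985·1.6827 + -0.002163·27.3221 = 0.1159  (Xerox)
  w_6 = 0.103985·3.9914 + -0.002163·30.3779 = 0.3493  (Exxon)
Σw_i=1.0000  μᵀw=0.1410
σ²=wᵀΣw=λ₁·μ_p+λ₂ = 0.103985·0.141 + -0.002163 = 0.012499 ≈ 0.0125


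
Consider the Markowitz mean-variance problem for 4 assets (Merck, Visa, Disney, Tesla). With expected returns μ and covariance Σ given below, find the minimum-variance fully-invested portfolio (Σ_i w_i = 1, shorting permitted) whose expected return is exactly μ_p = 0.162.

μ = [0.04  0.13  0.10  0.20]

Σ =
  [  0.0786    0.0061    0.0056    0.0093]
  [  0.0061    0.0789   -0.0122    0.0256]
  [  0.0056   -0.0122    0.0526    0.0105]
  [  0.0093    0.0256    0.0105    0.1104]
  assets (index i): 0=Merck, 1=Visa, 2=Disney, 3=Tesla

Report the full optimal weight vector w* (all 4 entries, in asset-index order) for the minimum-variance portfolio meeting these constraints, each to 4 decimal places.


-0.1479  0.3311  0.3849  0.4319

x=Σ⁻¹μ = [0.0984  1.5414  1.9975  1.2559]
y=Σ⁻¹𝟙 = [9.8003  14.1397  20.6508  2.9896]
a=μᵀx=0.655248  b=𝟙ᵀx=4.893170  c=𝟙ᵀy=47.580374  D=ac−b²=7.233815
λ₁=(c·0.162−b)/D = (47.580374·0.162−4.893170)/7.233815 = 0.389124
λ₂=(a−b·0.162)/D = (0.655248−4.893170·0.162)/7.233815 = -0.019000
w* = 0.389124·x + -0.019000·y:
  w_0 = 0.389124·0.0984 + -0.019000·9.8003 = -0.1479  (Merck)
  w_1 = 0.389124·1.5414 + -0.019000·14.1397 = 0.3311  (Visa)
  w_2 = 0.389124·1.9975 + -0.019000·20.6508 = 0.3849  (Disney)
  w_3 = 0.389124·1.2559 + -0.019000·2.9896 = 0.4319  (Tesla)
Σw_i=1.0000  μᵀw=0.1620
σ²=wᵀΣw=λ₁·μ_p+λ₂ = 0.389124·0.162 + -0.019000 = 0.044038 ≈ 0.0440


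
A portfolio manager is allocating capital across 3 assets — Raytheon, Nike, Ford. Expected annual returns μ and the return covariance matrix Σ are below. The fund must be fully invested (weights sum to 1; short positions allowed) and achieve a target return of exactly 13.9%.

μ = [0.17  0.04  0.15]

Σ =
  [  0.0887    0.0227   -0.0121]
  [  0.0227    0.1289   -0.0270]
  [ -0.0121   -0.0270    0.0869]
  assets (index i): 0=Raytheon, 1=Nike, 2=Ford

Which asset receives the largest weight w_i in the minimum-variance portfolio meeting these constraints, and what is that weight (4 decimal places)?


Ford (0.4506)

p=Σ⁻¹μ = [2.1094  0.3871  2.1401]
q=Σ⁻¹𝟙 = [11.1049  9.1309  15.8907]
a=μᵀp=0.695108  b=𝟙ᵀp=4.636679  c=𝟙ᵀq=36.126495  D=ac−b²=3.613041
λ₁=(c·0.139−b)/D = (36.126495·0.139−4.636679)/3.613041 = 0.106532
λ₂=(a−b·0.139)/D = (0.695108−4.636679·0.139)/3.613041 = 0.014008
w* = 0.106532·p + 0.014008·q:
  w_0 = 0.106532·2.1094 + 0.014008·11.1049 = 0.3803  (Raytheon)
  w_1 = 0.106532·0.3871 + 0.014008·9.1309 = 0.1691  (Nike)
  w_2 = 0.106532·2.1401 + 0.014008·15.8907 = 0.4506  (Ford)
Σw_i=1.0000  μᵀw=0.1390
σ²=wᵀΣw=λ₁·μ_p+λ₂ = 0.106532·0.139 + 0.014008 = 0.028816 ≈ 0.0288


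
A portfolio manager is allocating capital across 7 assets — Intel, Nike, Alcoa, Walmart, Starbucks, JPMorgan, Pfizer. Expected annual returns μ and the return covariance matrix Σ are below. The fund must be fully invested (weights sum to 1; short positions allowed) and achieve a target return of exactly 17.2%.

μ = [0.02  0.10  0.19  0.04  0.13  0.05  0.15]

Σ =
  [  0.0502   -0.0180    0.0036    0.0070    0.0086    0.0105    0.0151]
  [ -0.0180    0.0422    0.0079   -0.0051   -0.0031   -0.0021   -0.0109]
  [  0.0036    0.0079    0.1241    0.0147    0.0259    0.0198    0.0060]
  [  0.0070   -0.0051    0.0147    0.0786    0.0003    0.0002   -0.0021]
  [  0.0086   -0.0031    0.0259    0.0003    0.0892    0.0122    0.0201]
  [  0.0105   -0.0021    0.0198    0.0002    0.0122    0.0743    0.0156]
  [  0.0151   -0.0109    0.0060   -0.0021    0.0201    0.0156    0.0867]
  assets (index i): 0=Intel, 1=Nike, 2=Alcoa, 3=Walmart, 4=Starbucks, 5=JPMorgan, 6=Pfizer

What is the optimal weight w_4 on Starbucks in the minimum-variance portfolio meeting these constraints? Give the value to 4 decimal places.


g=Σ⁻¹μ = [0.7030  3.0483  1.0209  0.4975  0.8160  -0.1181  1.7644]
h=Σ⁻¹𝟙 = [26.8781  39.9962  0.0872  13.1089  6.8096  7.6758  9.2329]
a=μᵀg=0.897597  b=𝟙ᵀg=7.732078  c=𝟙ᵀh=103.788745  D=ac−b²=33.375410
λ₁=(c·0.172−b)/D = (103.788745·0.172−7.732078)/33.375410 = 0.303205
λ₂=(a−b·0.172)/D = (0.897597−7.732078·0.172)/33.375410 = -0.012953
w* = 0.303205·g + -0.012953·h:
  w_0 = 0.303205·0.7030 + -0.012953·26.8781 = -0.1350  (Intel)
  w_1 = 0.303205·3.0483 + -0.012953·39.9962 = 0.4062  (Nike)
  w_2 = 0.303205·1.0209 + -0.012953·0.0872 = 0.3084  (Alcoa)
  w_3 = 0.303205·0.4975 + -0.012953·13.1089 = -0.0190  (Walmart)
  w_4 = 0.303205·0.8160 + -0.012953·6.8096 = 0.1592  (Starbucks)
  w_5 = 0.303205·-0.1181 + -0.012953·7.6758 = -0.1352  (JPMorgan)
  w_6 = 0.303205·1.7644 + -0.012953·9.2329 = 0.4154  (Pfizer)
Σw_i=1.0000  μᵀw=0.1720
σ²=wᵀΣw=λ₁·μ_p+λ₂ = 0.303205·0.172 + -0.012953 = 0.039198 ≈ 0.0392

0.1592


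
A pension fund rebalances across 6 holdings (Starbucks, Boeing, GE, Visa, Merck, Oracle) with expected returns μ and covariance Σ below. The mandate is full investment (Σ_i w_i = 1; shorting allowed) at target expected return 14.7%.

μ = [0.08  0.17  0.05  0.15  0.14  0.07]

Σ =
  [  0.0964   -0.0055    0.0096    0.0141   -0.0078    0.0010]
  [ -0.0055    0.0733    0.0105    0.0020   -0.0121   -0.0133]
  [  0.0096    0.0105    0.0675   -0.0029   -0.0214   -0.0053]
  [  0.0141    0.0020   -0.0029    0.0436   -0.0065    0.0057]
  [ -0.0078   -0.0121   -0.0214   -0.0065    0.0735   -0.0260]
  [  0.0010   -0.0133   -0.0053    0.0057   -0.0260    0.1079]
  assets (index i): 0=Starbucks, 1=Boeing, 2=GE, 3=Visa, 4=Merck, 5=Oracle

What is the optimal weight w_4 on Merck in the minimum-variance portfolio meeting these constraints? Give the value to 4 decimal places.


g=Σ⁻¹μ = [0.6067  3.0074  1.7362  3.5663  3.9434  1.8609]
h=Σ⁻¹𝟙 = [8.1879  19.3051  23.8463  23.4353  33.6019  19.6017]
a=μᵀg=1.863885  b=𝟙ᵀg=14.720888  c=𝟙ᵀh=127.978152  D=ac−b²=21.831981
λ₁=(c·0.147−b)/D = (127.978152·0.147−14.720888)/21.831981 = 0.187427
λ₂=(a−b·0.147)/D = (1.863885−14.720888·0.147)/21.831981 = -0.013745
w* = 0.187427·g + -0.013745·h:
  w_0 = 0.187427·0.6067 + -0.013745·8.1879 = 0.0012  (Starbucks)
  w_1 = 0.187427·3.0074 + -0.013745·19.3051 = 0.2983  (Boeing)
  w_2 = 0.187427·1.7362 + -0.013745·23.8463 = -0.0024  (GE)
  w_3 = 0.187427·3.5663 + -0.013745·23.4353 = 0.3463  (Visa)
  w_4 = 0.187427·3.9434 + -0.013745·33.6019 = 0.2772  (Merck)
  w_5 = 0.187427·1.8609 + -0.013745·19.6017 = 0.0794  (Oracle)
Σw_i=1.0000  μᵀw=0.1470
σ²=wᵀΣw=λ₁·μ_p+λ₂ = 0.187427·0.147 + -0.013745 = 0.013807 ≈ 0.0138

0.2772


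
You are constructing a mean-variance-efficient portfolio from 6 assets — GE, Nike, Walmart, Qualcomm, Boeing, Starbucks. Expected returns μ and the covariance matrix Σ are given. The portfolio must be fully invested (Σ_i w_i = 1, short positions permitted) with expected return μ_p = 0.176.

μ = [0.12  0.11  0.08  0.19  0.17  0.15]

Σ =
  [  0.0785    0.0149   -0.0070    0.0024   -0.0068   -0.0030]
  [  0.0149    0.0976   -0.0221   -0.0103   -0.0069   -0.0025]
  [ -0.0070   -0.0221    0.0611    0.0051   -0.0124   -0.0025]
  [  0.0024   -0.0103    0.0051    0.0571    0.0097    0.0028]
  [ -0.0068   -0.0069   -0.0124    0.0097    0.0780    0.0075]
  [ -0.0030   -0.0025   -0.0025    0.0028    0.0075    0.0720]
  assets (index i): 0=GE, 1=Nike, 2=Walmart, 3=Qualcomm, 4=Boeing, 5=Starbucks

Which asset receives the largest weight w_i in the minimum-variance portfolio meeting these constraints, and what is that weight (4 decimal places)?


g=Σ⁻¹μ = [1.5662  1.9798  2.5181  2.9003  2.3435  1.9479]
h=Σ⁻¹𝟙 = [13.3914  17.3294  26.9421  14.1569  16.7271  13.6911]
a=μᵀg=1.848788  b=𝟙ᵀg=13.255661  c=𝟙ᵀh=102.238057  D=ac−b²=13.303922
λ₁=(c·0.176−b)/D = (102.238057·0.176−13.255661)/13.303922 = 0.356153
λ₂=(a−b·0.176)/D = (1.848788−13.255661·0.176)/13.303922 = -0.036396
w* = 0.356153·g + -0.036396·h:
  w_0 = 0.356153·1.5662 + -0.036396·13.3914 = 0.0704  (GE)
  w_1 = 0.356153·1.9798 + -0.036396·17.3294 = 0.0744  (Nike)
  w_2 = 0.356153·2.5181 + -0.036396·26.9421 = -0.0838  (Walmart)
  w_3 = 0.356153·2.9003 + -0.036396·14.1569 = 0.5177  (Qualcomm)
  w_4 = 0.356153·2.3435 + -0.036396·16.7271 = 0.2258  (Boeing)
  w_5 = 0.356153·1.9479 + -0.036396·13.6911 = 0.1954  (Starbucks)
Σw_i=1.0000  μᵀw=0.1760
σ²=wᵀΣw=λ₁·μ_p+λ₂ = 0.356153·0.176 + -0.036396 = 0.026287 ≈ 0.0263

Qualcomm (0.5177)


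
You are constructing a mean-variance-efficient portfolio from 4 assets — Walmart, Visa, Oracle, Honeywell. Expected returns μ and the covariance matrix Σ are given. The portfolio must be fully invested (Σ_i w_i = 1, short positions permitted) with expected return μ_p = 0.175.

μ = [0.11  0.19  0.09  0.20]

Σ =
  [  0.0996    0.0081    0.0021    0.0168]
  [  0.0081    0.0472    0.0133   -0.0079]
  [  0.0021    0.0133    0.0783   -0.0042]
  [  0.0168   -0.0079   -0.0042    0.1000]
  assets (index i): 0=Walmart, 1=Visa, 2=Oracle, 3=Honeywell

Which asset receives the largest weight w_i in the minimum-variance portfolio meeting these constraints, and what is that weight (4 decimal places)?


u=Σ⁻¹μ = [0.3652  4.1914  0.5507  2.2929]
v=Σ⁻¹𝟙 = [6.4490  19.0945  9.9366  10.8424]
a=μᵀu=1.344668  b=𝟙ᵀu=7.400116  c=𝟙ᵀv=46.322478  D=ac−b²=7.526623
λ₁=(c·0.175−b)/D = (46.322478·0.175−7.400116)/7.526623 = 0.093843
λ₂=(a−b·0.175)/D = (1.344668−7.400116·0.175)/7.526623 = 0.006596
w* = 0.093843·u + 0.006596·v:
  w_0 = 0.093843·0.3652 + 0.006596·6.4490 = 0.0768  (Walmart)
  w_1 = 0.093843·4.1914 + 0.006596·19.0945 = 0.5193  (Visa)
  w_2 = 0.093843·0.5507 + 0.006596·9.9366 = 0.1172  (Oracle)
  w_3 = 0.093843·2.2929 + 0.006596·10.8424 = 0.2867  (Honeywell)
Σw_i=1.0000  μᵀw=0.1750
σ²=wᵀΣw=λ₁·μ_p+λ₂ = 0.093843·0.175 + 0.006596 = 0.023019 ≈ 0.0230

Visa (0.5193)


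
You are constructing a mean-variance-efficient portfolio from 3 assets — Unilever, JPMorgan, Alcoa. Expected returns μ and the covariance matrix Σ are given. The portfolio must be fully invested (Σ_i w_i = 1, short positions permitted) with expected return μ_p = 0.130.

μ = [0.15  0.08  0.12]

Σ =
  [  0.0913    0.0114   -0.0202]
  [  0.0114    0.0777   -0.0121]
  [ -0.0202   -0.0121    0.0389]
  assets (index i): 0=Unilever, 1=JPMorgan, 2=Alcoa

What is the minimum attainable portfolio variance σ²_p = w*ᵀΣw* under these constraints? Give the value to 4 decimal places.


0.0174

g=Σ⁻¹μ = [2.5379  1.4112  4.8417]
h=Σ⁻¹𝟙 = [17.7556  16.5035  40.0605]
a=μᵀg=1.074594  b=𝟙ᵀg=8.790874  c=𝟙ᵀh=74.319547  D=ac−b²=2.583897
λ₁=(c·0.130−b)/D = (74.319547·0.130−8.790874)/2.583897 = 0.336959
λ₂=(a−b·0.130)/D = (1.074594−8.790874·0.130)/2.583897 = -0.026402
w* = 0.336959·g + -0.026402·h:
  w_0 = 0.336959·2.5379 + -0.026402·17.7556 = 0.3864  (Unilever)
  w_1 = 0.336959·1.4112 + -0.026402·16.5035 = 0.0398  (JPMorgan)
  w_2 = 0.336959·4.8417 + -0.026402·40.0605 = 0.5738  (Alcoa)
Σw_i=1.0000  μᵀw=0.1300
σ²=wᵀΣw=λ₁·μ_p+λ₂ = 0.336959·0.130 + -0.026402 = 0.017403 ≈ 0.0174


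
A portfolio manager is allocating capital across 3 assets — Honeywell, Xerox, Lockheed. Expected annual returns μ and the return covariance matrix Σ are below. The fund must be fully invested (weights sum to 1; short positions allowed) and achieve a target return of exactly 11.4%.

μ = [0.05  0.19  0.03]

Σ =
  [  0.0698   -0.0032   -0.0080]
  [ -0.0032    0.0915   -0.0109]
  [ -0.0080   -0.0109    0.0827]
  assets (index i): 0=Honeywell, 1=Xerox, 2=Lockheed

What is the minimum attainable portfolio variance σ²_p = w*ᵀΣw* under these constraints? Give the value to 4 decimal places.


0.0274

x=Σ⁻¹μ = [0.9018  2.1961  0.7394]
y=Σ⁻¹𝟙 = [16.7119  13.3562  15.4689]
a=μᵀx=0.484536  b=𝟙ᵀx=3.837333  c=𝟙ᵀy=45.536960  D=ac−b²=7.339149
λ₁=(c·0.114−b)/D = (45.536960·0.114−3.837333)/7.339149 = 0.184474
λ₂=(a−b·0.114)/D = (0.484536−3.837333·0.114)/7.339149 = 0.006415
w* = 0.184474·x + 0.006415·y:
  w_0 = 0.184474·0.9018 + 0.006415·16.7119 = 0.2736  (Honeywell)
  w_1 = 0.184474·2.1961 + 0.006415·13.3562 = 0.4908  (Xerox)
  w_2 = 0.184474·0.7394 + 0.006415·15.4689 = 0.2356  (Lockheed)
Σw_i=1.0000  μᵀw=0.1140
σ²=wᵀΣw=λ₁·μ_p+λ₂ = 0.184474·0.114 + 0.006415 = 0.027445 ≈ 0.0274


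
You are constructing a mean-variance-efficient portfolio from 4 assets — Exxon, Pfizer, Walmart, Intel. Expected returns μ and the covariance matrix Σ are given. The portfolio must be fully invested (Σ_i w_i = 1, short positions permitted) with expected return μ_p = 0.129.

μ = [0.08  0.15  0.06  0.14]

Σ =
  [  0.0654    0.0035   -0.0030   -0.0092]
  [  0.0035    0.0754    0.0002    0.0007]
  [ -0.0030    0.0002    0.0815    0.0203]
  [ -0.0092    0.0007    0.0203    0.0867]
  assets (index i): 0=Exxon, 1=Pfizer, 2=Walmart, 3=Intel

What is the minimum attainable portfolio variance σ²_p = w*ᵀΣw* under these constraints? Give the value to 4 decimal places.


0.0260

u=Σ⁻¹μ = [1.3713  1.9094  0.3689  1.6585]
v=Σ⁻¹𝟙 = [16.6167  12.3639  10.1564  10.8194]
a=μᵀu=0.650428  b=𝟙ᵀu=5.308023  c=𝟙ᵀv=49.956404  D=ac−b²=4.317955
λ₁=(c·0.129−b)/D = (49.956404·0.129−5.308023)/4.317955 = 0.263169
λ₂=(a−b·0.129)/D = (0.650428−5.308023·0.129)/4.317955 = -0.007945
w* = 0.263169·u + -0.007945·v:
  w_0 = 0.263169·1.3713 + -0.007945·16.6167 = 0.2289  (Exxon)
  w_1 = 0.263169·1.9094 + -0.007945·12.3639 = 0.4043  (Pfizer)
  w_2 = 0.263169·0.3689 + -0.007945·10.1564 = 0.0164  (Walmart)
  w_3 = 0.263169·1.6585 + -0.007945·10.8194 = 0.3505  (Intel)
Σw_i=1.0000  μᵀw=0.1290
σ²=wᵀΣw=λ₁·μ_p+λ₂ = 0.263169·0.129 + -0.007945 = 0.026004 ≈ 0.0260
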